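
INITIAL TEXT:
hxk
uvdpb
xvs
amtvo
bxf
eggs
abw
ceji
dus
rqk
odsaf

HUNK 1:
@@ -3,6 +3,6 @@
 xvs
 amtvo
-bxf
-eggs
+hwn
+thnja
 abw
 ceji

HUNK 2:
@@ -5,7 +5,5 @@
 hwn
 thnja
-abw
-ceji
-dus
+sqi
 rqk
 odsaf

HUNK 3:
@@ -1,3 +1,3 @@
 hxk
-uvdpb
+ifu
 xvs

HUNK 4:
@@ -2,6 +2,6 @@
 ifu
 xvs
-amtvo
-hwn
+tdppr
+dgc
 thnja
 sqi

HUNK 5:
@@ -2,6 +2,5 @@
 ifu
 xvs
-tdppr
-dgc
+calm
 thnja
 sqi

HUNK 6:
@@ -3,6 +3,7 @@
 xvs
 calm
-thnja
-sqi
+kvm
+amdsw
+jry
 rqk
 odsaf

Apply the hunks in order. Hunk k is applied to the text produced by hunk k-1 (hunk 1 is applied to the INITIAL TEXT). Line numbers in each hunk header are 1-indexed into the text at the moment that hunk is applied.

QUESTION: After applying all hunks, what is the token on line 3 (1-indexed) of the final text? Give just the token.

Answer: xvs

Derivation:
Hunk 1: at line 3 remove [bxf,eggs] add [hwn,thnja] -> 11 lines: hxk uvdpb xvs amtvo hwn thnja abw ceji dus rqk odsaf
Hunk 2: at line 5 remove [abw,ceji,dus] add [sqi] -> 9 lines: hxk uvdpb xvs amtvo hwn thnja sqi rqk odsaf
Hunk 3: at line 1 remove [uvdpb] add [ifu] -> 9 lines: hxk ifu xvs amtvo hwn thnja sqi rqk odsaf
Hunk 4: at line 2 remove [amtvo,hwn] add [tdppr,dgc] -> 9 lines: hxk ifu xvs tdppr dgc thnja sqi rqk odsaf
Hunk 5: at line 2 remove [tdppr,dgc] add [calm] -> 8 lines: hxk ifu xvs calm thnja sqi rqk odsaf
Hunk 6: at line 3 remove [thnja,sqi] add [kvm,amdsw,jry] -> 9 lines: hxk ifu xvs calm kvm amdsw jry rqk odsaf
Final line 3: xvs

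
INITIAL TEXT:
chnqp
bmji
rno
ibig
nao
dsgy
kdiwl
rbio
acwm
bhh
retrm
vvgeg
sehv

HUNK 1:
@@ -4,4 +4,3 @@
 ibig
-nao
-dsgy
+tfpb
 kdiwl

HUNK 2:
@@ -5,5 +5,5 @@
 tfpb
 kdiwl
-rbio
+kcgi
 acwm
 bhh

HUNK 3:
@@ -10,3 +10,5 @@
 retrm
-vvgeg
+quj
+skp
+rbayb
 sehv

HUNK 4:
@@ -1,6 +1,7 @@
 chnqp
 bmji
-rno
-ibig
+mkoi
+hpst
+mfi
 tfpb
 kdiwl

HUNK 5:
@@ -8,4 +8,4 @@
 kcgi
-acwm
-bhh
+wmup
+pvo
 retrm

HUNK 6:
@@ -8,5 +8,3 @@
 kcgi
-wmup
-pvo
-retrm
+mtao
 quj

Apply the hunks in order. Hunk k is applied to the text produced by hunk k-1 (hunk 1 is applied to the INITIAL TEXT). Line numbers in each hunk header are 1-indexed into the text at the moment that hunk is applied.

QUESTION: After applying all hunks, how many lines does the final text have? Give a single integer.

Answer: 13

Derivation:
Hunk 1: at line 4 remove [nao,dsgy] add [tfpb] -> 12 lines: chnqp bmji rno ibig tfpb kdiwl rbio acwm bhh retrm vvgeg sehv
Hunk 2: at line 5 remove [rbio] add [kcgi] -> 12 lines: chnqp bmji rno ibig tfpb kdiwl kcgi acwm bhh retrm vvgeg sehv
Hunk 3: at line 10 remove [vvgeg] add [quj,skp,rbayb] -> 14 lines: chnqp bmji rno ibig tfpb kdiwl kcgi acwm bhh retrm quj skp rbayb sehv
Hunk 4: at line 1 remove [rno,ibig] add [mkoi,hpst,mfi] -> 15 lines: chnqp bmji mkoi hpst mfi tfpb kdiwl kcgi acwm bhh retrm quj skp rbayb sehv
Hunk 5: at line 8 remove [acwm,bhh] add [wmup,pvo] -> 15 lines: chnqp bmji mkoi hpst mfi tfpb kdiwl kcgi wmup pvo retrm quj skp rbayb sehv
Hunk 6: at line 8 remove [wmup,pvo,retrm] add [mtao] -> 13 lines: chnqp bmji mkoi hpst mfi tfpb kdiwl kcgi mtao quj skp rbayb sehv
Final line count: 13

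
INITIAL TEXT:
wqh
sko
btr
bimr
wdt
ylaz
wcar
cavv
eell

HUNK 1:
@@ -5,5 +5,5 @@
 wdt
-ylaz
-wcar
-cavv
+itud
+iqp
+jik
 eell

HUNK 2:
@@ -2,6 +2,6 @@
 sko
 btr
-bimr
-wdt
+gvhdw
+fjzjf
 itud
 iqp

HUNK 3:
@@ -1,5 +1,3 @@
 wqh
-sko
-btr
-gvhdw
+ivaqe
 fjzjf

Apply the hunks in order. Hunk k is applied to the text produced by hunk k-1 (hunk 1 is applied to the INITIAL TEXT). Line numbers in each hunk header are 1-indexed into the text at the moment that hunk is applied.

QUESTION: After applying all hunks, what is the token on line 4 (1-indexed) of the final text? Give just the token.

Hunk 1: at line 5 remove [ylaz,wcar,cavv] add [itud,iqp,jik] -> 9 lines: wqh sko btr bimr wdt itud iqp jik eell
Hunk 2: at line 2 remove [bimr,wdt] add [gvhdw,fjzjf] -> 9 lines: wqh sko btr gvhdw fjzjf itud iqp jik eell
Hunk 3: at line 1 remove [sko,btr,gvhdw] add [ivaqe] -> 7 lines: wqh ivaqe fjzjf itud iqp jik eell
Final line 4: itud

Answer: itud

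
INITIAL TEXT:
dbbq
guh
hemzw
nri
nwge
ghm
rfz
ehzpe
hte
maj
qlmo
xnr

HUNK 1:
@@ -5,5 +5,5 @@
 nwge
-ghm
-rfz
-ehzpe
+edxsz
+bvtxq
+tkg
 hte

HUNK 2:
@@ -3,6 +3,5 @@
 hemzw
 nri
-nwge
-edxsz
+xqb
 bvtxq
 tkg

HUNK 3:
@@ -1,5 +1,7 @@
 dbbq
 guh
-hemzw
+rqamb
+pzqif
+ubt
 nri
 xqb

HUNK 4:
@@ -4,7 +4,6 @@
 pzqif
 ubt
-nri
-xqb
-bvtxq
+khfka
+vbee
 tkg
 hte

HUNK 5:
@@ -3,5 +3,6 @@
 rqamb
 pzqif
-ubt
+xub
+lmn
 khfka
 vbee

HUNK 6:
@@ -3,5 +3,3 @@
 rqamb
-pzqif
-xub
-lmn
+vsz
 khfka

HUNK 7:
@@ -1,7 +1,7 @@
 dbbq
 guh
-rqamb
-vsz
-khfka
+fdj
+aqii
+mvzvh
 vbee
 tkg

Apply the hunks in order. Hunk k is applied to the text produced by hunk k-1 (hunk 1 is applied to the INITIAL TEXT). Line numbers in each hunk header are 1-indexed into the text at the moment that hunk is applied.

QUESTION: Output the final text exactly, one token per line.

Answer: dbbq
guh
fdj
aqii
mvzvh
vbee
tkg
hte
maj
qlmo
xnr

Derivation:
Hunk 1: at line 5 remove [ghm,rfz,ehzpe] add [edxsz,bvtxq,tkg] -> 12 lines: dbbq guh hemzw nri nwge edxsz bvtxq tkg hte maj qlmo xnr
Hunk 2: at line 3 remove [nwge,edxsz] add [xqb] -> 11 lines: dbbq guh hemzw nri xqb bvtxq tkg hte maj qlmo xnr
Hunk 3: at line 1 remove [hemzw] add [rqamb,pzqif,ubt] -> 13 lines: dbbq guh rqamb pzqif ubt nri xqb bvtxq tkg hte maj qlmo xnr
Hunk 4: at line 4 remove [nri,xqb,bvtxq] add [khfka,vbee] -> 12 lines: dbbq guh rqamb pzqif ubt khfka vbee tkg hte maj qlmo xnr
Hunk 5: at line 3 remove [ubt] add [xub,lmn] -> 13 lines: dbbq guh rqamb pzqif xub lmn khfka vbee tkg hte maj qlmo xnr
Hunk 6: at line 3 remove [pzqif,xub,lmn] add [vsz] -> 11 lines: dbbq guh rqamb vsz khfka vbee tkg hte maj qlmo xnr
Hunk 7: at line 1 remove [rqamb,vsz,khfka] add [fdj,aqii,mvzvh] -> 11 lines: dbbq guh fdj aqii mvzvh vbee tkg hte maj qlmo xnr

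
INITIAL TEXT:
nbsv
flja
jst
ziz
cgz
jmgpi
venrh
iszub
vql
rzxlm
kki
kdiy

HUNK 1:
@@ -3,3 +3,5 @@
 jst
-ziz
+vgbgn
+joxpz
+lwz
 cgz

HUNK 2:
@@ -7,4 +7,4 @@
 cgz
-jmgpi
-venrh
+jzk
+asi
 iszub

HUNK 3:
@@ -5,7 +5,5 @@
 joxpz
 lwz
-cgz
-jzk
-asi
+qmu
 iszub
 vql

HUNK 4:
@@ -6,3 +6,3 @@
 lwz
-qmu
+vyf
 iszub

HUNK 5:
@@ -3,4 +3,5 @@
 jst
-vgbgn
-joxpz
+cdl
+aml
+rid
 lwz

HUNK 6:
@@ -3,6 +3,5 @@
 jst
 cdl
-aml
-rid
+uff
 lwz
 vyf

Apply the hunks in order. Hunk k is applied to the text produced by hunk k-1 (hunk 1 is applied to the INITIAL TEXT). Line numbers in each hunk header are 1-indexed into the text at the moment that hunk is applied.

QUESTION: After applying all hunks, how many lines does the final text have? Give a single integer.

Answer: 12

Derivation:
Hunk 1: at line 3 remove [ziz] add [vgbgn,joxpz,lwz] -> 14 lines: nbsv flja jst vgbgn joxpz lwz cgz jmgpi venrh iszub vql rzxlm kki kdiy
Hunk 2: at line 7 remove [jmgpi,venrh] add [jzk,asi] -> 14 lines: nbsv flja jst vgbgn joxpz lwz cgz jzk asi iszub vql rzxlm kki kdiy
Hunk 3: at line 5 remove [cgz,jzk,asi] add [qmu] -> 12 lines: nbsv flja jst vgbgn joxpz lwz qmu iszub vql rzxlm kki kdiy
Hunk 4: at line 6 remove [qmu] add [vyf] -> 12 lines: nbsv flja jst vgbgn joxpz lwz vyf iszub vql rzxlm kki kdiy
Hunk 5: at line 3 remove [vgbgn,joxpz] add [cdl,aml,rid] -> 13 lines: nbsv flja jst cdl aml rid lwz vyf iszub vql rzxlm kki kdiy
Hunk 6: at line 3 remove [aml,rid] add [uff] -> 12 lines: nbsv flja jst cdl uff lwz vyf iszub vql rzxlm kki kdiy
Final line count: 12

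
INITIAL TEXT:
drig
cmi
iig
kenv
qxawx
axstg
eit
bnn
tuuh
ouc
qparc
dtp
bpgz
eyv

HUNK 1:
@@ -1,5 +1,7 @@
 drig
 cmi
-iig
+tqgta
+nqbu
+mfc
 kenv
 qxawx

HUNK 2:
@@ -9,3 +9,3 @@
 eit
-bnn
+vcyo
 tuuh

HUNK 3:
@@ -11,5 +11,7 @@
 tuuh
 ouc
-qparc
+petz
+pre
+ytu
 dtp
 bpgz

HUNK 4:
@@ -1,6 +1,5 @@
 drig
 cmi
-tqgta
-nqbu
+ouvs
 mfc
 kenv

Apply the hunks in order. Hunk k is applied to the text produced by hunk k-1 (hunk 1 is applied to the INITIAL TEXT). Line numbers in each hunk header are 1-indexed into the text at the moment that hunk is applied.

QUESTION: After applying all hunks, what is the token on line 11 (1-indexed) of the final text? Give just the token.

Hunk 1: at line 1 remove [iig] add [tqgta,nqbu,mfc] -> 16 lines: drig cmi tqgta nqbu mfc kenv qxawx axstg eit bnn tuuh ouc qparc dtp bpgz eyv
Hunk 2: at line 9 remove [bnn] add [vcyo] -> 16 lines: drig cmi tqgta nqbu mfc kenv qxawx axstg eit vcyo tuuh ouc qparc dtp bpgz eyv
Hunk 3: at line 11 remove [qparc] add [petz,pre,ytu] -> 18 lines: drig cmi tqgta nqbu mfc kenv qxawx axstg eit vcyo tuuh ouc petz pre ytu dtp bpgz eyv
Hunk 4: at line 1 remove [tqgta,nqbu] add [ouvs] -> 17 lines: drig cmi ouvs mfc kenv qxawx axstg eit vcyo tuuh ouc petz pre ytu dtp bpgz eyv
Final line 11: ouc

Answer: ouc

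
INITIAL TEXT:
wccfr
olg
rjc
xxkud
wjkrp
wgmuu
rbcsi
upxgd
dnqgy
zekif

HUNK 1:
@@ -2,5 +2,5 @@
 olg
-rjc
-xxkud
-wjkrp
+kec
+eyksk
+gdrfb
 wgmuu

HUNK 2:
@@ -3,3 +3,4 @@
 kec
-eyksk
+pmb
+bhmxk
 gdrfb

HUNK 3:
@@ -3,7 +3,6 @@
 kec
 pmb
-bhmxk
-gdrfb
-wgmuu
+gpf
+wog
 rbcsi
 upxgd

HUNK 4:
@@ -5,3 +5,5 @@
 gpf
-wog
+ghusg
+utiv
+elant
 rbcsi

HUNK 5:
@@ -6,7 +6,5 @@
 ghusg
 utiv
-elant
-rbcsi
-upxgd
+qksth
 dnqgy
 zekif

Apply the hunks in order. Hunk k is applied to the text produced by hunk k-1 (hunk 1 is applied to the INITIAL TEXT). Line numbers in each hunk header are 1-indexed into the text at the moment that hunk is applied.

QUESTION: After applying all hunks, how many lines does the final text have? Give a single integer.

Hunk 1: at line 2 remove [rjc,xxkud,wjkrp] add [kec,eyksk,gdrfb] -> 10 lines: wccfr olg kec eyksk gdrfb wgmuu rbcsi upxgd dnqgy zekif
Hunk 2: at line 3 remove [eyksk] add [pmb,bhmxk] -> 11 lines: wccfr olg kec pmb bhmxk gdrfb wgmuu rbcsi upxgd dnqgy zekif
Hunk 3: at line 3 remove [bhmxk,gdrfb,wgmuu] add [gpf,wog] -> 10 lines: wccfr olg kec pmb gpf wog rbcsi upxgd dnqgy zekif
Hunk 4: at line 5 remove [wog] add [ghusg,utiv,elant] -> 12 lines: wccfr olg kec pmb gpf ghusg utiv elant rbcsi upxgd dnqgy zekif
Hunk 5: at line 6 remove [elant,rbcsi,upxgd] add [qksth] -> 10 lines: wccfr olg kec pmb gpf ghusg utiv qksth dnqgy zekif
Final line count: 10

Answer: 10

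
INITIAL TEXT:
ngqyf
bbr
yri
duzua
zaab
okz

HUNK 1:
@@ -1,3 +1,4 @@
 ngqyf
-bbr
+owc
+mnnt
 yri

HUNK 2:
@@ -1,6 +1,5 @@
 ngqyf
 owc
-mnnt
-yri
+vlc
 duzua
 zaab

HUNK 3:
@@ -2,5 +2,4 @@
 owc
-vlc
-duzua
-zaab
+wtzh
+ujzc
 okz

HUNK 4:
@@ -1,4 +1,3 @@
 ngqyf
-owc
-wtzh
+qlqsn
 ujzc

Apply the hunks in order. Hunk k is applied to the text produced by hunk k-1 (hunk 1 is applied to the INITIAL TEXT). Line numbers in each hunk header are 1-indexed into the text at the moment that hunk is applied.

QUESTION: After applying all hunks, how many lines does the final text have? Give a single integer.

Answer: 4

Derivation:
Hunk 1: at line 1 remove [bbr] add [owc,mnnt] -> 7 lines: ngqyf owc mnnt yri duzua zaab okz
Hunk 2: at line 1 remove [mnnt,yri] add [vlc] -> 6 lines: ngqyf owc vlc duzua zaab okz
Hunk 3: at line 2 remove [vlc,duzua,zaab] add [wtzh,ujzc] -> 5 lines: ngqyf owc wtzh ujzc okz
Hunk 4: at line 1 remove [owc,wtzh] add [qlqsn] -> 4 lines: ngqyf qlqsn ujzc okz
Final line count: 4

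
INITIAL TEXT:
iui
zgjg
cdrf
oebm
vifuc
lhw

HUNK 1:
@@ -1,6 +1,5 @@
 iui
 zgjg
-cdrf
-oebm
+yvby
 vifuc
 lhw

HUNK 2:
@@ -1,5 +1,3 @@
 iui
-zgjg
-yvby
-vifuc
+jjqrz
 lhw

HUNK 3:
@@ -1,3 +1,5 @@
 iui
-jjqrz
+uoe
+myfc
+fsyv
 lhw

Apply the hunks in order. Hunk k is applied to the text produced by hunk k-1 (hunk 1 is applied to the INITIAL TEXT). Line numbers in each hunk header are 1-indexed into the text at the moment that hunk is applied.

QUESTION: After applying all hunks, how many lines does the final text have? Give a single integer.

Answer: 5

Derivation:
Hunk 1: at line 1 remove [cdrf,oebm] add [yvby] -> 5 lines: iui zgjg yvby vifuc lhw
Hunk 2: at line 1 remove [zgjg,yvby,vifuc] add [jjqrz] -> 3 lines: iui jjqrz lhw
Hunk 3: at line 1 remove [jjqrz] add [uoe,myfc,fsyv] -> 5 lines: iui uoe myfc fsyv lhw
Final line count: 5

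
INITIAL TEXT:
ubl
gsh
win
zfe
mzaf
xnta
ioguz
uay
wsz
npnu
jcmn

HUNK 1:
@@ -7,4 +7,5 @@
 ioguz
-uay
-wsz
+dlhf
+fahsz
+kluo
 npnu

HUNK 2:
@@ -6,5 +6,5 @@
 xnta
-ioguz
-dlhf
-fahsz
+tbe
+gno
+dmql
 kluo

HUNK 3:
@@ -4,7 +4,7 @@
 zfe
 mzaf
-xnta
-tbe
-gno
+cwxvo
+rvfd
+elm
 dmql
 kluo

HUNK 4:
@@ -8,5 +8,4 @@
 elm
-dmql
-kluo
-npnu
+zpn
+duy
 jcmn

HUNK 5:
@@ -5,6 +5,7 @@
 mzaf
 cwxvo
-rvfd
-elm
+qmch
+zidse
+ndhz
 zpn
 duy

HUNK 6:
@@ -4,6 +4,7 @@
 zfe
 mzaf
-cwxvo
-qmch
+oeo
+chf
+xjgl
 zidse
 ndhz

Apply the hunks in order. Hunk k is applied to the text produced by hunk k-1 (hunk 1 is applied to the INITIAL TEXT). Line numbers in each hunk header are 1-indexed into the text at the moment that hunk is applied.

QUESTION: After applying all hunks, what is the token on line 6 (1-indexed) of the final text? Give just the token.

Answer: oeo

Derivation:
Hunk 1: at line 7 remove [uay,wsz] add [dlhf,fahsz,kluo] -> 12 lines: ubl gsh win zfe mzaf xnta ioguz dlhf fahsz kluo npnu jcmn
Hunk 2: at line 6 remove [ioguz,dlhf,fahsz] add [tbe,gno,dmql] -> 12 lines: ubl gsh win zfe mzaf xnta tbe gno dmql kluo npnu jcmn
Hunk 3: at line 4 remove [xnta,tbe,gno] add [cwxvo,rvfd,elm] -> 12 lines: ubl gsh win zfe mzaf cwxvo rvfd elm dmql kluo npnu jcmn
Hunk 4: at line 8 remove [dmql,kluo,npnu] add [zpn,duy] -> 11 lines: ubl gsh win zfe mzaf cwxvo rvfd elm zpn duy jcmn
Hunk 5: at line 5 remove [rvfd,elm] add [qmch,zidse,ndhz] -> 12 lines: ubl gsh win zfe mzaf cwxvo qmch zidse ndhz zpn duy jcmn
Hunk 6: at line 4 remove [cwxvo,qmch] add [oeo,chf,xjgl] -> 13 lines: ubl gsh win zfe mzaf oeo chf xjgl zidse ndhz zpn duy jcmn
Final line 6: oeo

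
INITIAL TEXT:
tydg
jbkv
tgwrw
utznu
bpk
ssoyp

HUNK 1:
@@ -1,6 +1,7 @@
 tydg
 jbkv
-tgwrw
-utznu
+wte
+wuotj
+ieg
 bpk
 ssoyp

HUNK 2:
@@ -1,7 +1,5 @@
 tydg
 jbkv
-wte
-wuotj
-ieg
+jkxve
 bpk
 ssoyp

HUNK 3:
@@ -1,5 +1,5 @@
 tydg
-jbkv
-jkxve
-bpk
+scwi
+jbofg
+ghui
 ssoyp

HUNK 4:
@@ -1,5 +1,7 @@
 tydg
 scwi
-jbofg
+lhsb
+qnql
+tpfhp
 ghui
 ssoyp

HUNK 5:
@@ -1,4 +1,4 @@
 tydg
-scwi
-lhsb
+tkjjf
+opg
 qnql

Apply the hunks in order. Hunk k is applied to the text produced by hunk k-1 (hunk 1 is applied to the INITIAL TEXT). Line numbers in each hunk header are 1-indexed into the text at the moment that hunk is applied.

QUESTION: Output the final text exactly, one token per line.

Hunk 1: at line 1 remove [tgwrw,utznu] add [wte,wuotj,ieg] -> 7 lines: tydg jbkv wte wuotj ieg bpk ssoyp
Hunk 2: at line 1 remove [wte,wuotj,ieg] add [jkxve] -> 5 lines: tydg jbkv jkxve bpk ssoyp
Hunk 3: at line 1 remove [jbkv,jkxve,bpk] add [scwi,jbofg,ghui] -> 5 lines: tydg scwi jbofg ghui ssoyp
Hunk 4: at line 1 remove [jbofg] add [lhsb,qnql,tpfhp] -> 7 lines: tydg scwi lhsb qnql tpfhp ghui ssoyp
Hunk 5: at line 1 remove [scwi,lhsb] add [tkjjf,opg] -> 7 lines: tydg tkjjf opg qnql tpfhp ghui ssoyp

Answer: tydg
tkjjf
opg
qnql
tpfhp
ghui
ssoyp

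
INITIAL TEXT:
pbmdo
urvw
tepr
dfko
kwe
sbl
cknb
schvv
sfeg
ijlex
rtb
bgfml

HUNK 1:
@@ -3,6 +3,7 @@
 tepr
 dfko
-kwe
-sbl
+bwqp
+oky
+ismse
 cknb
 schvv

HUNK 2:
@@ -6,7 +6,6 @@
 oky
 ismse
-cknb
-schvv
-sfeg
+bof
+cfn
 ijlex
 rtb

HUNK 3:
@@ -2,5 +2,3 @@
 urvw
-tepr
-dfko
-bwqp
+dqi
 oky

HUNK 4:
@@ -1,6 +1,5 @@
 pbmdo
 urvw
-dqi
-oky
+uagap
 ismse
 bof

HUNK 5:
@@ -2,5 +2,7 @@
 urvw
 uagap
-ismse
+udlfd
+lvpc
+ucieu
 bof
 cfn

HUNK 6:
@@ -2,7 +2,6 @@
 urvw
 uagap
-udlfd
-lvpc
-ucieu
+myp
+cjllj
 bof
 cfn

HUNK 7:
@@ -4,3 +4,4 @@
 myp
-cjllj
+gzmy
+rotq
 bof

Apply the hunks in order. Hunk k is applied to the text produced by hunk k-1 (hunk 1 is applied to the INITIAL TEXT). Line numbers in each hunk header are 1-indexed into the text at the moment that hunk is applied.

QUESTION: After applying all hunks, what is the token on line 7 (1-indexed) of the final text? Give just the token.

Hunk 1: at line 3 remove [kwe,sbl] add [bwqp,oky,ismse] -> 13 lines: pbmdo urvw tepr dfko bwqp oky ismse cknb schvv sfeg ijlex rtb bgfml
Hunk 2: at line 6 remove [cknb,schvv,sfeg] add [bof,cfn] -> 12 lines: pbmdo urvw tepr dfko bwqp oky ismse bof cfn ijlex rtb bgfml
Hunk 3: at line 2 remove [tepr,dfko,bwqp] add [dqi] -> 10 lines: pbmdo urvw dqi oky ismse bof cfn ijlex rtb bgfml
Hunk 4: at line 1 remove [dqi,oky] add [uagap] -> 9 lines: pbmdo urvw uagap ismse bof cfn ijlex rtb bgfml
Hunk 5: at line 2 remove [ismse] add [udlfd,lvpc,ucieu] -> 11 lines: pbmdo urvw uagap udlfd lvpc ucieu bof cfn ijlex rtb bgfml
Hunk 6: at line 2 remove [udlfd,lvpc,ucieu] add [myp,cjllj] -> 10 lines: pbmdo urvw uagap myp cjllj bof cfn ijlex rtb bgfml
Hunk 7: at line 4 remove [cjllj] add [gzmy,rotq] -> 11 lines: pbmdo urvw uagap myp gzmy rotq bof cfn ijlex rtb bgfml
Final line 7: bof

Answer: bof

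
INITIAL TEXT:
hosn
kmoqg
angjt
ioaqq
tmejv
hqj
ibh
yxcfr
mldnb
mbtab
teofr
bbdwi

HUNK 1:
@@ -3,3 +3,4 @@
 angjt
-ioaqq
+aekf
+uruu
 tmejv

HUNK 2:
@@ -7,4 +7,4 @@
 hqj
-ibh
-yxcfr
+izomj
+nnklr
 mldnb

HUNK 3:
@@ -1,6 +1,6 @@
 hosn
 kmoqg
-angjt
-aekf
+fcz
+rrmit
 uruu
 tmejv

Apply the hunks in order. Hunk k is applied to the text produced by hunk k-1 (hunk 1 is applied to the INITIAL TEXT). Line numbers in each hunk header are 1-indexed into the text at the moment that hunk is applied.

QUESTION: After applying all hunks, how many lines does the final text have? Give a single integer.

Hunk 1: at line 3 remove [ioaqq] add [aekf,uruu] -> 13 lines: hosn kmoqg angjt aekf uruu tmejv hqj ibh yxcfr mldnb mbtab teofr bbdwi
Hunk 2: at line 7 remove [ibh,yxcfr] add [izomj,nnklr] -> 13 lines: hosn kmoqg angjt aekf uruu tmejv hqj izomj nnklr mldnb mbtab teofr bbdwi
Hunk 3: at line 1 remove [angjt,aekf] add [fcz,rrmit] -> 13 lines: hosn kmoqg fcz rrmit uruu tmejv hqj izomj nnklr mldnb mbtab teofr bbdwi
Final line count: 13

Answer: 13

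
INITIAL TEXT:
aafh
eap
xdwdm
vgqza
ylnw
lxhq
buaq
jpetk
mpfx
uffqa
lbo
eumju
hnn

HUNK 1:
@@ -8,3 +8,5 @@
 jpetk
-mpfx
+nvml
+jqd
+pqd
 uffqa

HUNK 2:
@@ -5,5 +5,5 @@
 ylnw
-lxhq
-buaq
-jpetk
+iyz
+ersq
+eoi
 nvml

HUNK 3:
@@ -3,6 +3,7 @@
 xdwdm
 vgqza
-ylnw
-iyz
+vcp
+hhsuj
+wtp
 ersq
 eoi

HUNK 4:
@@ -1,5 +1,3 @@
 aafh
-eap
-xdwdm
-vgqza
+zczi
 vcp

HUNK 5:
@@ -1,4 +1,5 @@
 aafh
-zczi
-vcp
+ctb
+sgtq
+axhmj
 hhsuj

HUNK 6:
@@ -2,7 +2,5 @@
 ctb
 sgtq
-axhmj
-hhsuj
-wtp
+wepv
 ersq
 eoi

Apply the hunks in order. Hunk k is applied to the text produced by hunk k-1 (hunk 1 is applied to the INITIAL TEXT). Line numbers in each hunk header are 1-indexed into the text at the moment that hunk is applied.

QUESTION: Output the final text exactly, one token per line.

Hunk 1: at line 8 remove [mpfx] add [nvml,jqd,pqd] -> 15 lines: aafh eap xdwdm vgqza ylnw lxhq buaq jpetk nvml jqd pqd uffqa lbo eumju hnn
Hunk 2: at line 5 remove [lxhq,buaq,jpetk] add [iyz,ersq,eoi] -> 15 lines: aafh eap xdwdm vgqza ylnw iyz ersq eoi nvml jqd pqd uffqa lbo eumju hnn
Hunk 3: at line 3 remove [ylnw,iyz] add [vcp,hhsuj,wtp] -> 16 lines: aafh eap xdwdm vgqza vcp hhsuj wtp ersq eoi nvml jqd pqd uffqa lbo eumju hnn
Hunk 4: at line 1 remove [eap,xdwdm,vgqza] add [zczi] -> 14 lines: aafh zczi vcp hhsuj wtp ersq eoi nvml jqd pqd uffqa lbo eumju hnn
Hunk 5: at line 1 remove [zczi,vcp] add [ctb,sgtq,axhmj] -> 15 lines: aafh ctb sgtq axhmj hhsuj wtp ersq eoi nvml jqd pqd uffqa lbo eumju hnn
Hunk 6: at line 2 remove [axhmj,hhsuj,wtp] add [wepv] -> 13 lines: aafh ctb sgtq wepv ersq eoi nvml jqd pqd uffqa lbo eumju hnn

Answer: aafh
ctb
sgtq
wepv
ersq
eoi
nvml
jqd
pqd
uffqa
lbo
eumju
hnn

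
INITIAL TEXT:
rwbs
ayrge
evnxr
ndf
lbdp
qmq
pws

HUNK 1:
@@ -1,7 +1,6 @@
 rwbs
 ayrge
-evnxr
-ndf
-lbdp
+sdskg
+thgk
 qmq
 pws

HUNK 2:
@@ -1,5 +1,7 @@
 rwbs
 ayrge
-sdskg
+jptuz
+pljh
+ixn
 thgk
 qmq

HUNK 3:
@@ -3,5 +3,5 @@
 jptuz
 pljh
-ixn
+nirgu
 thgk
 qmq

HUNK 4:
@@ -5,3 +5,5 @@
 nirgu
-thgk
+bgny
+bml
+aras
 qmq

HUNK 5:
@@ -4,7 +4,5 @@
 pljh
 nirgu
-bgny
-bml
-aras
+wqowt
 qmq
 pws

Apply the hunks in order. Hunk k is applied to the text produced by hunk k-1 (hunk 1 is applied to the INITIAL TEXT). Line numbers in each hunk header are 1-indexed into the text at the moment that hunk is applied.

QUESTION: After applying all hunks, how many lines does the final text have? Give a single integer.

Answer: 8

Derivation:
Hunk 1: at line 1 remove [evnxr,ndf,lbdp] add [sdskg,thgk] -> 6 lines: rwbs ayrge sdskg thgk qmq pws
Hunk 2: at line 1 remove [sdskg] add [jptuz,pljh,ixn] -> 8 lines: rwbs ayrge jptuz pljh ixn thgk qmq pws
Hunk 3: at line 3 remove [ixn] add [nirgu] -> 8 lines: rwbs ayrge jptuz pljh nirgu thgk qmq pws
Hunk 4: at line 5 remove [thgk] add [bgny,bml,aras] -> 10 lines: rwbs ayrge jptuz pljh nirgu bgny bml aras qmq pws
Hunk 5: at line 4 remove [bgny,bml,aras] add [wqowt] -> 8 lines: rwbs ayrge jptuz pljh nirgu wqowt qmq pws
Final line count: 8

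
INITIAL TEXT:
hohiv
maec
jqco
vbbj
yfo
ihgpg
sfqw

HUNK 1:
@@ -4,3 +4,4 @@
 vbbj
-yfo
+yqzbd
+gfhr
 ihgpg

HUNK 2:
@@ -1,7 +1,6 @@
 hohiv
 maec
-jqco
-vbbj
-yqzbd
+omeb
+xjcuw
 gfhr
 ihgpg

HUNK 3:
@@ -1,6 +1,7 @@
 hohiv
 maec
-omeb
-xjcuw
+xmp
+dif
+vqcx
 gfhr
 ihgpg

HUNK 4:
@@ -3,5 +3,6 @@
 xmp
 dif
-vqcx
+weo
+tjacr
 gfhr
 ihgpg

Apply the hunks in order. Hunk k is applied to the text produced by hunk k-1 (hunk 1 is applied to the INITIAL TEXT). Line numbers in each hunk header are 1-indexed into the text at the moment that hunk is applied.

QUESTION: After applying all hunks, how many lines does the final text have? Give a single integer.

Hunk 1: at line 4 remove [yfo] add [yqzbd,gfhr] -> 8 lines: hohiv maec jqco vbbj yqzbd gfhr ihgpg sfqw
Hunk 2: at line 1 remove [jqco,vbbj,yqzbd] add [omeb,xjcuw] -> 7 lines: hohiv maec omeb xjcuw gfhr ihgpg sfqw
Hunk 3: at line 1 remove [omeb,xjcuw] add [xmp,dif,vqcx] -> 8 lines: hohiv maec xmp dif vqcx gfhr ihgpg sfqw
Hunk 4: at line 3 remove [vqcx] add [weo,tjacr] -> 9 lines: hohiv maec xmp dif weo tjacr gfhr ihgpg sfqw
Final line count: 9

Answer: 9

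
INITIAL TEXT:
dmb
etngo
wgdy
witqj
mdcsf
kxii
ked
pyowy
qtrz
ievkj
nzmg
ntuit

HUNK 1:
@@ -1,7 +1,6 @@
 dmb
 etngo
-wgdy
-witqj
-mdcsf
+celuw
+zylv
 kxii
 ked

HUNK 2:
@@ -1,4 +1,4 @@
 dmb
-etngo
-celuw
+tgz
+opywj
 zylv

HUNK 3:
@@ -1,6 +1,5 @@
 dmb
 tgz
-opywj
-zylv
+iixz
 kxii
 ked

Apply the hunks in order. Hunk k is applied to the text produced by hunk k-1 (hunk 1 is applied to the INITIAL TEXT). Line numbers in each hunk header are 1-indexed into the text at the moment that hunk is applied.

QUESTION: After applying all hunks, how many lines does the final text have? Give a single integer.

Answer: 10

Derivation:
Hunk 1: at line 1 remove [wgdy,witqj,mdcsf] add [celuw,zylv] -> 11 lines: dmb etngo celuw zylv kxii ked pyowy qtrz ievkj nzmg ntuit
Hunk 2: at line 1 remove [etngo,celuw] add [tgz,opywj] -> 11 lines: dmb tgz opywj zylv kxii ked pyowy qtrz ievkj nzmg ntuit
Hunk 3: at line 1 remove [opywj,zylv] add [iixz] -> 10 lines: dmb tgz iixz kxii ked pyowy qtrz ievkj nzmg ntuit
Final line count: 10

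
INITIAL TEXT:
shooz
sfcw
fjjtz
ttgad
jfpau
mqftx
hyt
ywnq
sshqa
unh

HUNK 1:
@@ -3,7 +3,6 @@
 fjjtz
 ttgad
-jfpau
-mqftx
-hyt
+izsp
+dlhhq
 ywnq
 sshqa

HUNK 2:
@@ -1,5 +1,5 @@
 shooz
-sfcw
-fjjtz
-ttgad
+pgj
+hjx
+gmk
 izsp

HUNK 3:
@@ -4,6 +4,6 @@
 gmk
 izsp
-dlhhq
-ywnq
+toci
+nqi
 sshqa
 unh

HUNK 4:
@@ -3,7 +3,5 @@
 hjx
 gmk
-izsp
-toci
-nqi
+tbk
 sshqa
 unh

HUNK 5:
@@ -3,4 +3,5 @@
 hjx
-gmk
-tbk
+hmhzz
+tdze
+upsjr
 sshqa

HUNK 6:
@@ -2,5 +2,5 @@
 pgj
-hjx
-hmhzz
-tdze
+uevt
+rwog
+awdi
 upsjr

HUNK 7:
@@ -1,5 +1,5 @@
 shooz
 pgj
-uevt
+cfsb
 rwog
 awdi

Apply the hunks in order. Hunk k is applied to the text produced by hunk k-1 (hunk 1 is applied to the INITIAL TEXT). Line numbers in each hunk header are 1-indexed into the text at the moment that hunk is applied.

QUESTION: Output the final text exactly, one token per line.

Hunk 1: at line 3 remove [jfpau,mqftx,hyt] add [izsp,dlhhq] -> 9 lines: shooz sfcw fjjtz ttgad izsp dlhhq ywnq sshqa unh
Hunk 2: at line 1 remove [sfcw,fjjtz,ttgad] add [pgj,hjx,gmk] -> 9 lines: shooz pgj hjx gmk izsp dlhhq ywnq sshqa unh
Hunk 3: at line 4 remove [dlhhq,ywnq] add [toci,nqi] -> 9 lines: shooz pgj hjx gmk izsp toci nqi sshqa unh
Hunk 4: at line 3 remove [izsp,toci,nqi] add [tbk] -> 7 lines: shooz pgj hjx gmk tbk sshqa unh
Hunk 5: at line 3 remove [gmk,tbk] add [hmhzz,tdze,upsjr] -> 8 lines: shooz pgj hjx hmhzz tdze upsjr sshqa unh
Hunk 6: at line 2 remove [hjx,hmhzz,tdze] add [uevt,rwog,awdi] -> 8 lines: shooz pgj uevt rwog awdi upsjr sshqa unh
Hunk 7: at line 1 remove [uevt] add [cfsb] -> 8 lines: shooz pgj cfsb rwog awdi upsjr sshqa unh

Answer: shooz
pgj
cfsb
rwog
awdi
upsjr
sshqa
unh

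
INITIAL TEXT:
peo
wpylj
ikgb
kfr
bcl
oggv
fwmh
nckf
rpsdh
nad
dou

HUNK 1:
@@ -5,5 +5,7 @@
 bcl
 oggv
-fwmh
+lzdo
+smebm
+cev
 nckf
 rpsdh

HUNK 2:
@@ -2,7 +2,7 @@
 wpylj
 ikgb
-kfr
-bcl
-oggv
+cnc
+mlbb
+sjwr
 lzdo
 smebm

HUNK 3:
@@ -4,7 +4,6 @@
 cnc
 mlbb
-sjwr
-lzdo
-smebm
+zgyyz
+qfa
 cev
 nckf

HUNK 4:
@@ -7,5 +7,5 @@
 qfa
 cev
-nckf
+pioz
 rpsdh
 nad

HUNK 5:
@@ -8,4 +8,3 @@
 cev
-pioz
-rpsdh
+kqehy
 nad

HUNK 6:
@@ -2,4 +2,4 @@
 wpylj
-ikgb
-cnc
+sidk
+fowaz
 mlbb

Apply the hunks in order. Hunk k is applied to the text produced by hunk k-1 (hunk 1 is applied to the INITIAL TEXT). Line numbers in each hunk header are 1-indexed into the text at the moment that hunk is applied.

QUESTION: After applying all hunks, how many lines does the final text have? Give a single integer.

Answer: 11

Derivation:
Hunk 1: at line 5 remove [fwmh] add [lzdo,smebm,cev] -> 13 lines: peo wpylj ikgb kfr bcl oggv lzdo smebm cev nckf rpsdh nad dou
Hunk 2: at line 2 remove [kfr,bcl,oggv] add [cnc,mlbb,sjwr] -> 13 lines: peo wpylj ikgb cnc mlbb sjwr lzdo smebm cev nckf rpsdh nad dou
Hunk 3: at line 4 remove [sjwr,lzdo,smebm] add [zgyyz,qfa] -> 12 lines: peo wpylj ikgb cnc mlbb zgyyz qfa cev nckf rpsdh nad dou
Hunk 4: at line 7 remove [nckf] add [pioz] -> 12 lines: peo wpylj ikgb cnc mlbb zgyyz qfa cev pioz rpsdh nad dou
Hunk 5: at line 8 remove [pioz,rpsdh] add [kqehy] -> 11 lines: peo wpylj ikgb cnc mlbb zgyyz qfa cev kqehy nad dou
Hunk 6: at line 2 remove [ikgb,cnc] add [sidk,fowaz] -> 11 lines: peo wpylj sidk fowaz mlbb zgyyz qfa cev kqehy nad dou
Final line count: 11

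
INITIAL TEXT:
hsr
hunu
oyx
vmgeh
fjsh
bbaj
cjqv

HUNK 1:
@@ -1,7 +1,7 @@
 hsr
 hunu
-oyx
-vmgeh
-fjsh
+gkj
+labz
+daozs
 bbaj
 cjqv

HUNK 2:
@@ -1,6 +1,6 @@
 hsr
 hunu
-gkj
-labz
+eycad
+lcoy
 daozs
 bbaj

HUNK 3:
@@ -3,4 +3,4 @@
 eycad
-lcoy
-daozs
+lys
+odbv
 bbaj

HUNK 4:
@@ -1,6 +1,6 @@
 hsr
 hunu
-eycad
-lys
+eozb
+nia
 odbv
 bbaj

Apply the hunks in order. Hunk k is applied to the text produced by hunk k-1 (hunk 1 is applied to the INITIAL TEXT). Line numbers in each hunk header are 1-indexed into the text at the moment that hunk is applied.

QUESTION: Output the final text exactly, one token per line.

Hunk 1: at line 1 remove [oyx,vmgeh,fjsh] add [gkj,labz,daozs] -> 7 lines: hsr hunu gkj labz daozs bbaj cjqv
Hunk 2: at line 1 remove [gkj,labz] add [eycad,lcoy] -> 7 lines: hsr hunu eycad lcoy daozs bbaj cjqv
Hunk 3: at line 3 remove [lcoy,daozs] add [lys,odbv] -> 7 lines: hsr hunu eycad lys odbv bbaj cjqv
Hunk 4: at line 1 remove [eycad,lys] add [eozb,nia] -> 7 lines: hsr hunu eozb nia odbv bbaj cjqv

Answer: hsr
hunu
eozb
nia
odbv
bbaj
cjqv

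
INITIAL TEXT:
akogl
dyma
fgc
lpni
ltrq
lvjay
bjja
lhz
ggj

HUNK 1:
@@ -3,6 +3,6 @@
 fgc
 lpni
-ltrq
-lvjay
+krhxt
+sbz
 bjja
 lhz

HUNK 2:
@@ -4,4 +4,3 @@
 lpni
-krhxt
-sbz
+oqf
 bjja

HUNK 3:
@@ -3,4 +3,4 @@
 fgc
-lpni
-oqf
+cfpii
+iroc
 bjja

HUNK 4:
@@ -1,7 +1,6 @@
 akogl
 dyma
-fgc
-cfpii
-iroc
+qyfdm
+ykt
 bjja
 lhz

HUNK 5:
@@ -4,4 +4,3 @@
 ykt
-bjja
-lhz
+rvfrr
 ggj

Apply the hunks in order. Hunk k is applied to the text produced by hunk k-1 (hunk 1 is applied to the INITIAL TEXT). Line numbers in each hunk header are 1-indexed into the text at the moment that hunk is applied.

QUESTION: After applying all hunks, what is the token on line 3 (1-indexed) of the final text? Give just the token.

Answer: qyfdm

Derivation:
Hunk 1: at line 3 remove [ltrq,lvjay] add [krhxt,sbz] -> 9 lines: akogl dyma fgc lpni krhxt sbz bjja lhz ggj
Hunk 2: at line 4 remove [krhxt,sbz] add [oqf] -> 8 lines: akogl dyma fgc lpni oqf bjja lhz ggj
Hunk 3: at line 3 remove [lpni,oqf] add [cfpii,iroc] -> 8 lines: akogl dyma fgc cfpii iroc bjja lhz ggj
Hunk 4: at line 1 remove [fgc,cfpii,iroc] add [qyfdm,ykt] -> 7 lines: akogl dyma qyfdm ykt bjja lhz ggj
Hunk 5: at line 4 remove [bjja,lhz] add [rvfrr] -> 6 lines: akogl dyma qyfdm ykt rvfrr ggj
Final line 3: qyfdm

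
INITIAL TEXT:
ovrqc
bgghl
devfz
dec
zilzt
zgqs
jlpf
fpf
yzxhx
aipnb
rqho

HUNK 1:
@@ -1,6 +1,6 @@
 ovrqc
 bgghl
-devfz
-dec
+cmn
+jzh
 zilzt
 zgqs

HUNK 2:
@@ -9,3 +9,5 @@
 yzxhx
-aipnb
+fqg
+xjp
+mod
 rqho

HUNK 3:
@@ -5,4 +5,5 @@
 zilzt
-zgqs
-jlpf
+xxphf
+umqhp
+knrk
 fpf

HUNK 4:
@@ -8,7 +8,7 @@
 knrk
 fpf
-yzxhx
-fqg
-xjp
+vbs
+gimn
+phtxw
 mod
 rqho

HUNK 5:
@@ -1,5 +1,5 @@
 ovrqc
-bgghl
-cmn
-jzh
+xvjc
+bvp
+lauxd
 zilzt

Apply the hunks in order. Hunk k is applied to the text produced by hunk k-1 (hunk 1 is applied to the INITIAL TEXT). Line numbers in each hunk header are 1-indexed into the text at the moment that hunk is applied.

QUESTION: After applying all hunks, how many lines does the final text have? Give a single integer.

Hunk 1: at line 1 remove [devfz,dec] add [cmn,jzh] -> 11 lines: ovrqc bgghl cmn jzh zilzt zgqs jlpf fpf yzxhx aipnb rqho
Hunk 2: at line 9 remove [aipnb] add [fqg,xjp,mod] -> 13 lines: ovrqc bgghl cmn jzh zilzt zgqs jlpf fpf yzxhx fqg xjp mod rqho
Hunk 3: at line 5 remove [zgqs,jlpf] add [xxphf,umqhp,knrk] -> 14 lines: ovrqc bgghl cmn jzh zilzt xxphf umqhp knrk fpf yzxhx fqg xjp mod rqho
Hunk 4: at line 8 remove [yzxhx,fqg,xjp] add [vbs,gimn,phtxw] -> 14 lines: ovrqc bgghl cmn jzh zilzt xxphf umqhp knrk fpf vbs gimn phtxw mod rqho
Hunk 5: at line 1 remove [bgghl,cmn,jzh] add [xvjc,bvp,lauxd] -> 14 lines: ovrqc xvjc bvp lauxd zilzt xxphf umqhp knrk fpf vbs gimn phtxw mod rqho
Final line count: 14

Answer: 14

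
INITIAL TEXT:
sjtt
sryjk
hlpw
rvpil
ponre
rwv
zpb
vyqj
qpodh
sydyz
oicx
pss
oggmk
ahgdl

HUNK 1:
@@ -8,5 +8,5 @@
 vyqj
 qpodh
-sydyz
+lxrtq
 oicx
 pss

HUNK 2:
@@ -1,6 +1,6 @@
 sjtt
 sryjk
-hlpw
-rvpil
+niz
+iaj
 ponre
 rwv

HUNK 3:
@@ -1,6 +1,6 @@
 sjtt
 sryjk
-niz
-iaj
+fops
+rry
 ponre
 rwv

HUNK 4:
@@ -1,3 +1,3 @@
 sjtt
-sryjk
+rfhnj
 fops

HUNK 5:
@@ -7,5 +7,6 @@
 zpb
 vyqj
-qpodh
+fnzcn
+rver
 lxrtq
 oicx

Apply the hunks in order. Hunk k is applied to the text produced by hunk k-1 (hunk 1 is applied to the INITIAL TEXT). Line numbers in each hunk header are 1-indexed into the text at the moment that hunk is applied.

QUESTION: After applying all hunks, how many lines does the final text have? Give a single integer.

Hunk 1: at line 8 remove [sydyz] add [lxrtq] -> 14 lines: sjtt sryjk hlpw rvpil ponre rwv zpb vyqj qpodh lxrtq oicx pss oggmk ahgdl
Hunk 2: at line 1 remove [hlpw,rvpil] add [niz,iaj] -> 14 lines: sjtt sryjk niz iaj ponre rwv zpb vyqj qpodh lxrtq oicx pss oggmk ahgdl
Hunk 3: at line 1 remove [niz,iaj] add [fops,rry] -> 14 lines: sjtt sryjk fops rry ponre rwv zpb vyqj qpodh lxrtq oicx pss oggmk ahgdl
Hunk 4: at line 1 remove [sryjk] add [rfhnj] -> 14 lines: sjtt rfhnj fops rry ponre rwv zpb vyqj qpodh lxrtq oicx pss oggmk ahgdl
Hunk 5: at line 7 remove [qpodh] add [fnzcn,rver] -> 15 lines: sjtt rfhnj fops rry ponre rwv zpb vyqj fnzcn rver lxrtq oicx pss oggmk ahgdl
Final line count: 15

Answer: 15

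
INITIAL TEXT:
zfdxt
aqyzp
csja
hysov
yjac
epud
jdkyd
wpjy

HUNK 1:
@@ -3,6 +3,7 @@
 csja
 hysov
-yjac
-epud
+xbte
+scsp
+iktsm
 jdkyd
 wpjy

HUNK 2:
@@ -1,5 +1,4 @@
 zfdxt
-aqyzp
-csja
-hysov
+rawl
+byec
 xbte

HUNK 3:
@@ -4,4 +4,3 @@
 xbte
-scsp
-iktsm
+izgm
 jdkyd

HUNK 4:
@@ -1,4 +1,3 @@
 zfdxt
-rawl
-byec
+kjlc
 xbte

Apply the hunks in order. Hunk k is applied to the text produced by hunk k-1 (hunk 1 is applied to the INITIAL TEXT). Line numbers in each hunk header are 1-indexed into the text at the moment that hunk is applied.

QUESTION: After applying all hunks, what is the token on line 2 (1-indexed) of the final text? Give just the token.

Hunk 1: at line 3 remove [yjac,epud] add [xbte,scsp,iktsm] -> 9 lines: zfdxt aqyzp csja hysov xbte scsp iktsm jdkyd wpjy
Hunk 2: at line 1 remove [aqyzp,csja,hysov] add [rawl,byec] -> 8 lines: zfdxt rawl byec xbte scsp iktsm jdkyd wpjy
Hunk 3: at line 4 remove [scsp,iktsm] add [izgm] -> 7 lines: zfdxt rawl byec xbte izgm jdkyd wpjy
Hunk 4: at line 1 remove [rawl,byec] add [kjlc] -> 6 lines: zfdxt kjlc xbte izgm jdkyd wpjy
Final line 2: kjlc

Answer: kjlc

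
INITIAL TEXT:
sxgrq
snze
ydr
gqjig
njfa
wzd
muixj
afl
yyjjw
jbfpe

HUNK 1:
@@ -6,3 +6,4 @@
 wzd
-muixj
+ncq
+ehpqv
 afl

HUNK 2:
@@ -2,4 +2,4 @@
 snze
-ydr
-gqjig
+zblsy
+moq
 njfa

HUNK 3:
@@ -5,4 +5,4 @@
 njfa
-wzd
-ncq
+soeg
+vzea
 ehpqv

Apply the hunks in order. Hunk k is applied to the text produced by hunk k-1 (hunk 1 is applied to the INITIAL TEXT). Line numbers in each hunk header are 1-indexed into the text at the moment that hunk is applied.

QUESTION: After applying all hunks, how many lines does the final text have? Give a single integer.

Hunk 1: at line 6 remove [muixj] add [ncq,ehpqv] -> 11 lines: sxgrq snze ydr gqjig njfa wzd ncq ehpqv afl yyjjw jbfpe
Hunk 2: at line 2 remove [ydr,gqjig] add [zblsy,moq] -> 11 lines: sxgrq snze zblsy moq njfa wzd ncq ehpqv afl yyjjw jbfpe
Hunk 3: at line 5 remove [wzd,ncq] add [soeg,vzea] -> 11 lines: sxgrq snze zblsy moq njfa soeg vzea ehpqv afl yyjjw jbfpe
Final line count: 11

Answer: 11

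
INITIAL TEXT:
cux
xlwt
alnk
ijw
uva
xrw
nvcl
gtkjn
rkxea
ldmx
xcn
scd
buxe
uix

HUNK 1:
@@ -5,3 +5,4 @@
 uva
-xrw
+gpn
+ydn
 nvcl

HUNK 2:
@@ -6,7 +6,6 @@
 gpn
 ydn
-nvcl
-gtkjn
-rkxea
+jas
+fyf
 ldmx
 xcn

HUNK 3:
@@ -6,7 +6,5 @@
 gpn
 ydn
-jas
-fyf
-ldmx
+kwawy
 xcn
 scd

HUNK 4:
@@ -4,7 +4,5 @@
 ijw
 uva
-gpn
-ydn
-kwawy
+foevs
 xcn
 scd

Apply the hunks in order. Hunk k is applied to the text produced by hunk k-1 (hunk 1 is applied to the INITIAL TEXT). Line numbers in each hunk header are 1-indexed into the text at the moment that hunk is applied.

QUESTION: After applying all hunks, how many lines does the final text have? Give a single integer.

Answer: 10

Derivation:
Hunk 1: at line 5 remove [xrw] add [gpn,ydn] -> 15 lines: cux xlwt alnk ijw uva gpn ydn nvcl gtkjn rkxea ldmx xcn scd buxe uix
Hunk 2: at line 6 remove [nvcl,gtkjn,rkxea] add [jas,fyf] -> 14 lines: cux xlwt alnk ijw uva gpn ydn jas fyf ldmx xcn scd buxe uix
Hunk 3: at line 6 remove [jas,fyf,ldmx] add [kwawy] -> 12 lines: cux xlwt alnk ijw uva gpn ydn kwawy xcn scd buxe uix
Hunk 4: at line 4 remove [gpn,ydn,kwawy] add [foevs] -> 10 lines: cux xlwt alnk ijw uva foevs xcn scd buxe uix
Final line count: 10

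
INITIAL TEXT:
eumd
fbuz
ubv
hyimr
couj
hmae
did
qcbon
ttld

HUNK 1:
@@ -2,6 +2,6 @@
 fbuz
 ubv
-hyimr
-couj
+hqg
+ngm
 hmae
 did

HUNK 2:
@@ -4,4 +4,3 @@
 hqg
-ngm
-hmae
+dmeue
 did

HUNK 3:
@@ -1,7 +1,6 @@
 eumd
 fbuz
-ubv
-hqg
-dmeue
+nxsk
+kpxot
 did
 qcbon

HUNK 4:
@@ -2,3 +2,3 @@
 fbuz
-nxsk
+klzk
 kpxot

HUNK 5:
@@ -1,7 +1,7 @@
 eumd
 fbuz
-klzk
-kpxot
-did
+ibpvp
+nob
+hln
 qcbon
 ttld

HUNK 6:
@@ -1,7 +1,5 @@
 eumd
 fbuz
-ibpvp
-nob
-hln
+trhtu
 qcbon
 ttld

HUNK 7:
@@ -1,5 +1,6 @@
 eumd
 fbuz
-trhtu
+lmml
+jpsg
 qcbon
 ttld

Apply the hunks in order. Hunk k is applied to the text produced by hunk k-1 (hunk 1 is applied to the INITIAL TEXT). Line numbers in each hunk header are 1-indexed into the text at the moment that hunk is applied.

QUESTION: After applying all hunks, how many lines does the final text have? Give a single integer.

Answer: 6

Derivation:
Hunk 1: at line 2 remove [hyimr,couj] add [hqg,ngm] -> 9 lines: eumd fbuz ubv hqg ngm hmae did qcbon ttld
Hunk 2: at line 4 remove [ngm,hmae] add [dmeue] -> 8 lines: eumd fbuz ubv hqg dmeue did qcbon ttld
Hunk 3: at line 1 remove [ubv,hqg,dmeue] add [nxsk,kpxot] -> 7 lines: eumd fbuz nxsk kpxot did qcbon ttld
Hunk 4: at line 2 remove [nxsk] add [klzk] -> 7 lines: eumd fbuz klzk kpxot did qcbon ttld
Hunk 5: at line 1 remove [klzk,kpxot,did] add [ibpvp,nob,hln] -> 7 lines: eumd fbuz ibpvp nob hln qcbon ttld
Hunk 6: at line 1 remove [ibpvp,nob,hln] add [trhtu] -> 5 lines: eumd fbuz trhtu qcbon ttld
Hunk 7: at line 1 remove [trhtu] add [lmml,jpsg] -> 6 lines: eumd fbuz lmml jpsg qcbon ttld
Final line count: 6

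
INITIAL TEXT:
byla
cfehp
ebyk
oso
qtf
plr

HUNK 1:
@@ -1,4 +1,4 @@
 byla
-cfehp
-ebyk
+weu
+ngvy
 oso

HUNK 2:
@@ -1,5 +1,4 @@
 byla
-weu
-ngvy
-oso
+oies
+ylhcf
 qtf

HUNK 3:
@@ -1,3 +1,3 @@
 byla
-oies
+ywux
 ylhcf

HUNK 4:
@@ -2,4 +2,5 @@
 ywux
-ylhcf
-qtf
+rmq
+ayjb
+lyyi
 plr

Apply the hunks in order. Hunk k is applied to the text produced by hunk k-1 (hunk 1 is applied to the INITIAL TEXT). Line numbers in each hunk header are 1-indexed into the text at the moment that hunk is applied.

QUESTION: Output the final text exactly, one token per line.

Answer: byla
ywux
rmq
ayjb
lyyi
plr

Derivation:
Hunk 1: at line 1 remove [cfehp,ebyk] add [weu,ngvy] -> 6 lines: byla weu ngvy oso qtf plr
Hunk 2: at line 1 remove [weu,ngvy,oso] add [oies,ylhcf] -> 5 lines: byla oies ylhcf qtf plr
Hunk 3: at line 1 remove [oies] add [ywux] -> 5 lines: byla ywux ylhcf qtf plr
Hunk 4: at line 2 remove [ylhcf,qtf] add [rmq,ayjb,lyyi] -> 6 lines: byla ywux rmq ayjb lyyi plr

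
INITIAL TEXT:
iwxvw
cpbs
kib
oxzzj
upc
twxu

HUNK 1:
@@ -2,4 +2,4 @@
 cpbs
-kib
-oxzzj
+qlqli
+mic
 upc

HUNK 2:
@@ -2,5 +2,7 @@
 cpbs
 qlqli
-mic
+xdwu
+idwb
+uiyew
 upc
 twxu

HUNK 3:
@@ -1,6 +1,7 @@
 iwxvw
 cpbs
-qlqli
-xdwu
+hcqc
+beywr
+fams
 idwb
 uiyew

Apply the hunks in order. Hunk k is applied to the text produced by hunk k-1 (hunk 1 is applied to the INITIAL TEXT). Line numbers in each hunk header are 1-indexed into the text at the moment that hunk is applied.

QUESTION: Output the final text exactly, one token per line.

Answer: iwxvw
cpbs
hcqc
beywr
fams
idwb
uiyew
upc
twxu

Derivation:
Hunk 1: at line 2 remove [kib,oxzzj] add [qlqli,mic] -> 6 lines: iwxvw cpbs qlqli mic upc twxu
Hunk 2: at line 2 remove [mic] add [xdwu,idwb,uiyew] -> 8 lines: iwxvw cpbs qlqli xdwu idwb uiyew upc twxu
Hunk 3: at line 1 remove [qlqli,xdwu] add [hcqc,beywr,fams] -> 9 lines: iwxvw cpbs hcqc beywr fams idwb uiyew upc twxu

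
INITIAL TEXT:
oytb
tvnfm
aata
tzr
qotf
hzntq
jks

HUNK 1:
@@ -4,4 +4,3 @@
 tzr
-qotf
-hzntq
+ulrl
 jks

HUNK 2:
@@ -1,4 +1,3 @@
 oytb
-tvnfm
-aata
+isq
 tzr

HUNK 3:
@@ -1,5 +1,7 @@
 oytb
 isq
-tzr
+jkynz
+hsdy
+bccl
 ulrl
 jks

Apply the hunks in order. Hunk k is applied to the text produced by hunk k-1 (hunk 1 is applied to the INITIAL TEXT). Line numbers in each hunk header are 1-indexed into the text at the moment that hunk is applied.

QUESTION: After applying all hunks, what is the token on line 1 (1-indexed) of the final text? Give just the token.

Hunk 1: at line 4 remove [qotf,hzntq] add [ulrl] -> 6 lines: oytb tvnfm aata tzr ulrl jks
Hunk 2: at line 1 remove [tvnfm,aata] add [isq] -> 5 lines: oytb isq tzr ulrl jks
Hunk 3: at line 1 remove [tzr] add [jkynz,hsdy,bccl] -> 7 lines: oytb isq jkynz hsdy bccl ulrl jks
Final line 1: oytb

Answer: oytb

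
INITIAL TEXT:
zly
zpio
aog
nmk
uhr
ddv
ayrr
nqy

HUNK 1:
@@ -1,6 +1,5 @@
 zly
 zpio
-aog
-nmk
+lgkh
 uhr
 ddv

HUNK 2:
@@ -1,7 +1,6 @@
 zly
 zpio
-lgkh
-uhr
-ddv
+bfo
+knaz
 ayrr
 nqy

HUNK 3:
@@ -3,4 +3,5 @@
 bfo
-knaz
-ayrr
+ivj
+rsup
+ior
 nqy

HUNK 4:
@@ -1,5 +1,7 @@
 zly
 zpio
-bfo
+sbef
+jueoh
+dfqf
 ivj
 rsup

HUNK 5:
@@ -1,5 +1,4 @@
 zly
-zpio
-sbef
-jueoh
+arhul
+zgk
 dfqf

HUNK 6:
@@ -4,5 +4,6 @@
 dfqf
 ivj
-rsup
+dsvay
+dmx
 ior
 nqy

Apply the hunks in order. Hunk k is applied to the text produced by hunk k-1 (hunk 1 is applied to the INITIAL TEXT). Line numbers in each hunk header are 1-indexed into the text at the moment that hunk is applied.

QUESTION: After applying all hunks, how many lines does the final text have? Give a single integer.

Answer: 9

Derivation:
Hunk 1: at line 1 remove [aog,nmk] add [lgkh] -> 7 lines: zly zpio lgkh uhr ddv ayrr nqy
Hunk 2: at line 1 remove [lgkh,uhr,ddv] add [bfo,knaz] -> 6 lines: zly zpio bfo knaz ayrr nqy
Hunk 3: at line 3 remove [knaz,ayrr] add [ivj,rsup,ior] -> 7 lines: zly zpio bfo ivj rsup ior nqy
Hunk 4: at line 1 remove [bfo] add [sbef,jueoh,dfqf] -> 9 lines: zly zpio sbef jueoh dfqf ivj rsup ior nqy
Hunk 5: at line 1 remove [zpio,sbef,jueoh] add [arhul,zgk] -> 8 lines: zly arhul zgk dfqf ivj rsup ior nqy
Hunk 6: at line 4 remove [rsup] add [dsvay,dmx] -> 9 lines: zly arhul zgk dfqf ivj dsvay dmx ior nqy
Final line count: 9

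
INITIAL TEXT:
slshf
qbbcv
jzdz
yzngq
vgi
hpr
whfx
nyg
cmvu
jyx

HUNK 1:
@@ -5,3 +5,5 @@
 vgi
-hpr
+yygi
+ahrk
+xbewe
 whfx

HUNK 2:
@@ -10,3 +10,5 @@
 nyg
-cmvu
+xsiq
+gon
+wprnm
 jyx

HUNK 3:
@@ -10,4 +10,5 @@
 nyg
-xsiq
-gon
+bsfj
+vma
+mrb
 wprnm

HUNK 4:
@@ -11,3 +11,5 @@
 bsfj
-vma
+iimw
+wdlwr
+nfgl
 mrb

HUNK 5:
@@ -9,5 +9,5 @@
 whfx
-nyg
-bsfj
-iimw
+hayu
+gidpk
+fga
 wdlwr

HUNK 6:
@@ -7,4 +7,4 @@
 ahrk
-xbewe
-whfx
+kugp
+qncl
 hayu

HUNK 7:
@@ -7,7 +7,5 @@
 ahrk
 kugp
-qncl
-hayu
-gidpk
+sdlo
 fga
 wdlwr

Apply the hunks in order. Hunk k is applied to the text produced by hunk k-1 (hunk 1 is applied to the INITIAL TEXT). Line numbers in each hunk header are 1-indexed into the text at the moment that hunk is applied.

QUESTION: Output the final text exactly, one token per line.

Answer: slshf
qbbcv
jzdz
yzngq
vgi
yygi
ahrk
kugp
sdlo
fga
wdlwr
nfgl
mrb
wprnm
jyx

Derivation:
Hunk 1: at line 5 remove [hpr] add [yygi,ahrk,xbewe] -> 12 lines: slshf qbbcv jzdz yzngq vgi yygi ahrk xbewe whfx nyg cmvu jyx
Hunk 2: at line 10 remove [cmvu] add [xsiq,gon,wprnm] -> 14 lines: slshf qbbcv jzdz yzngq vgi yygi ahrk xbewe whfx nyg xsiq gon wprnm jyx
Hunk 3: at line 10 remove [xsiq,gon] add [bsfj,vma,mrb] -> 15 lines: slshf qbbcv jzdz yzngq vgi yygi ahrk xbewe whfx nyg bsfj vma mrb wprnm jyx
Hunk 4: at line 11 remove [vma] add [iimw,wdlwr,nfgl] -> 17 lines: slshf qbbcv jzdz yzngq vgi yygi ahrk xbewe whfx nyg bsfj iimw wdlwr nfgl mrb wprnm jyx
Hunk 5: at line 9 remove [nyg,bsfj,iimw] add [hayu,gidpk,fga] -> 17 lines: slshf qbbcv jzdz yzngq vgi yygi ahrk xbewe whfx hayu gidpk fga wdlwr nfgl mrb wprnm jyx
Hunk 6: at line 7 remove [xbewe,whfx] add [kugp,qncl] -> 17 lines: slshf qbbcv jzdz yzngq vgi yygi ahrk kugp qncl hayu gidpk fga wdlwr nfgl mrb wprnm jyx
Hunk 7: at line 7 remove [qncl,hayu,gidpk] add [sdlo] -> 15 lines: slshf qbbcv jzdz yzngq vgi yygi ahrk kugp sdlo fga wdlwr nfgl mrb wprnm jyx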